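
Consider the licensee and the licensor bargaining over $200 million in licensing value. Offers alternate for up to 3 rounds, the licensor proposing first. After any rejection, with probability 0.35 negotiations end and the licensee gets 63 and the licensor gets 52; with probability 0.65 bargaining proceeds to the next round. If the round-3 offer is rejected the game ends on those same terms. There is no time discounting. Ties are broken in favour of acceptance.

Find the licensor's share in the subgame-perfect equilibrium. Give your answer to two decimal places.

117.66

By backward induction:
Round 3 (the licensor proposes): the licensee gets 63 if talks fail, so the licensor offers 63 and keeps 137.
Round 2 (the licensee proposes): rejecting gives the licensor an expected 0.65 × 137 + 0.35 × 52 = 107.25, so the licensee offers 107.25, keeping 92.75.
Round 1 (the licensor proposes): rejecting gives the licensee an expected 0.65 × 92.75 + 0.35 × 63 = 82.3375. The licensor offers 82.3375 and keeps 200 − 82.3375 = 117.6625.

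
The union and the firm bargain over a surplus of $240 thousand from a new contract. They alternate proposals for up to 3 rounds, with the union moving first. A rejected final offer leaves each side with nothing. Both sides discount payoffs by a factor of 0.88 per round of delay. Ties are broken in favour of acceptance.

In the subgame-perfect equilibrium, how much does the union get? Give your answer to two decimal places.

214.66

Solve by backward induction from round 3.
Round 3 (the union proposes): the firm will accept anything ≥ 0, so the union offers 0 and keeps 240.
Round 2 (the firm proposes): the union can get 240 next round, worth 0.88 × 240 = 211.2 now, so the firm offers 211.2, keeping 28.8.
Round 1 (the union proposes): the firm can get 28.8 next round, worth 0.88 × 28.8 = 25.344 now, so the union offers 25.344, keeping 214.656.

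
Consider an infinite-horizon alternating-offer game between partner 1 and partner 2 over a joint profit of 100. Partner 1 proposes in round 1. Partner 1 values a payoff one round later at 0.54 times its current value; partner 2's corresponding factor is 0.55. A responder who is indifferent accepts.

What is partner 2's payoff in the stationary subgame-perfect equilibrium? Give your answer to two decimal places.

35.99

Let x be partner 1's share when partner 1 proposes and y be partner 2's share when partner 2 proposes.
Partner 2 accepts iff offered ≥ 0.55·y, so x = 100 − 0.55y. Symmetrically y = 100 − 0.54x.
Substituting: x = 100 − 0.55(100 − 0.54x), giving x(1 − 0.54·0.55) = 100(1 − 0.55).
So x = 100 × 0.45 / 0.703 ≈ 64.0114, and partner 2 receives 100 − x ≈ 35.9886.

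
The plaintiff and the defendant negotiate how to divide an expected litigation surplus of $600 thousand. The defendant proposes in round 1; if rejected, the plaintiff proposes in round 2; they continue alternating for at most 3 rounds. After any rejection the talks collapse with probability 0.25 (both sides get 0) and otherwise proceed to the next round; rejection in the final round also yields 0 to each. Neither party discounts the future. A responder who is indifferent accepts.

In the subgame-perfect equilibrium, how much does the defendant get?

487.5

Round 3 (the defendant proposes): rejection yields 0 for the plaintiff; the defendant offers 0 and keeps 600.
Round 2 (the plaintiff proposes): rejecting gives the defendant an expected 0.75 × 600 = 450, so the plaintiff offers 450, keeping 150.
Round 1 (the defendant proposes): rejecting gives the plaintiff an expected 0.75 × 150 = 112.5. The defendant offers 112.5 and keeps 600 − 112.5 = 487.5.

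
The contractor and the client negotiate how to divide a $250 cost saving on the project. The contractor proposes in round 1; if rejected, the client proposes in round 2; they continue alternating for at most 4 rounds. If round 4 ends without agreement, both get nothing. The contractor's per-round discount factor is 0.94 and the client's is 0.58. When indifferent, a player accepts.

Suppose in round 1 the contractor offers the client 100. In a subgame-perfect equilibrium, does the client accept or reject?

Accept

Work out the client's continuation value if the offer is rejected.
Round 4 (the client proposes): the contractor will accept anything ≥ 0, so the client offers 0 and keeps 250.
Round 3 (the contractor proposes): the client can get 250 next round, worth 0.58 × 250 = 145 now; the contractor offers that and keeps 105.
Round 2 (the client proposes): the contractor can get 105 next round, worth 0.94 × 105 = 98.7 now. The client offers 98.7 and keeps 250 − 98.7 = 151.3.
So by rejecting in round 1, the client gets 151.3 next round, worth 0.58 × 151.3 = 87.754 now.
Offer 100 ≥ 87.754, so the client accepts.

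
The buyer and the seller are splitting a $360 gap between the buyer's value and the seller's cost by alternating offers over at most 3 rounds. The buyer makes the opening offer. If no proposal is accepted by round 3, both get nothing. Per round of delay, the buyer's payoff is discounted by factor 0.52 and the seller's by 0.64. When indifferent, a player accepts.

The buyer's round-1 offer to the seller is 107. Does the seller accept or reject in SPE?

Round 3 (the buyer proposes): rejection yields 0 for the seller; the buyer offers 0 and keeps 360.
Round 2 (the seller proposes): the buyer can get 360 next round, worth 0.52 × 360 = 187.2 now; the seller offers that and keeps 172.8.
So by rejecting in round 1, the seller gets 172.8 next round, worth 0.64 × 172.8 = 110.592 now.
Offer 107 < 110.592, so the seller rejects.

Reject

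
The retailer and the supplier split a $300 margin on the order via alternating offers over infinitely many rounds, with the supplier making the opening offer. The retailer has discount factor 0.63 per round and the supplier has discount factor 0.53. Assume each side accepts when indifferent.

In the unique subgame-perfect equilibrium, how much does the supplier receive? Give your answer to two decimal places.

166.64

Let x be the supplier's share when the supplier proposes and y be the retailer's share when the retailer proposes.
The retailer accepts iff offered ≥ 0.63·y, so x = 300 − 0.63y. Symmetrically y = 300 − 0.53x.
Substituting: x = 300 − 0.63(300 − 0.53x), giving x(1 − 0.53·0.63) = 300(1 − 0.63).
So x = 300 × 0.37 / 0.6661 ≈ 166.6416, and the retailer receives 300 − x ≈ 133.3584.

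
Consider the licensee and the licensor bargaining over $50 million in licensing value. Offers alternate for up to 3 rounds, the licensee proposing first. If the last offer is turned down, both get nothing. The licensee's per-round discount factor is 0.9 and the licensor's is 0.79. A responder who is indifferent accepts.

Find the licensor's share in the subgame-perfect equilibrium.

3.95

By backward induction:
Round 3 (the licensee proposes): rejection yields 0 for the licensor; the licensee offers 0 and keeps 50.
Round 2 (the licensor proposes): the licensee can get 50 next round, worth 0.9 × 50 = 45 now, so the licensor offers 45, keeping 5.
Round 1 (the licensee proposes): the licensor can get 5 next round, worth 0.79 × 5 = 3.95 now. The licensee offers 3.95 and keeps 50 − 3.95 = 46.05.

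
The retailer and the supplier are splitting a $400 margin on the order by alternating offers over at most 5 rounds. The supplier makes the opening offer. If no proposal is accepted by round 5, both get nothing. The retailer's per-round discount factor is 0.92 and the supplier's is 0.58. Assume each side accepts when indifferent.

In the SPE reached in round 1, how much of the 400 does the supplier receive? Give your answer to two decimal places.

162.97

Work backward from the last round.
Round 5 (the supplier proposes): the retailer will accept anything ≥ 0, so the supplier offers 0 and keeps 400.
Round 4 (the retailer proposes): the supplier can get 400 next round, worth 0.58 × 400 = 232 now, so the retailer offers 232, keeping 168.
Round 3 (the supplier proposes): the retailer can get 168 next round, worth 0.92 × 168 = 154.56 now, so the supplier offers 154.56, keeping 245.44.
Round 2 (the retailer proposes): the supplier can get 245.44 next round, worth 0.58 × 245.44 = 142.3552 now, so the retailer offers 142.3552, keeping 257.6448.
Round 1 (the supplier proposes): the retailer can get 257.6448 next round, worth 0.92 × 257.6448 = 237.033216 now; the supplier offers that and keeps 162.966784.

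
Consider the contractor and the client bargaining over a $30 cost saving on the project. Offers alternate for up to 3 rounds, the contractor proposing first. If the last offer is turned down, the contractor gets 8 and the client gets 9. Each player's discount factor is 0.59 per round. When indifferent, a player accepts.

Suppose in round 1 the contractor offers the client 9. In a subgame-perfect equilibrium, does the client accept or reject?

Round 3 (the contractor proposes): the client gets 9 if talks fail, so the contractor offers 9 and keeps 21.
Round 2 (the client proposes): the contractor can get 21 next round, worth 0.59 × 21 = 12.39 now, so the client offers 12.39, keeping 17.61.
So by rejecting in round 1, the client gets 17.61 next round, worth 0.59 × 17.61 = 10.3899 now.
Offer 9 < 10.3899, so the client rejects.

Reject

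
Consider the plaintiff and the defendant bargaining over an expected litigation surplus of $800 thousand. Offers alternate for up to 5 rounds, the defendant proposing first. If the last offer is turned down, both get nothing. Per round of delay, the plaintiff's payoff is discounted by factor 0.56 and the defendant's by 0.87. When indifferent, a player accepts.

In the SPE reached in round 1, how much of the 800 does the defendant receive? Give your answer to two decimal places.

Round 5 (the defendant proposes): the plaintiff will accept anything ≥ 0, so the defendant offers 0 and keeps 800.
Round 4 (the plaintiff proposes): the defendant can get 800 next round, worth 0.87 × 800 = 696 now. The plaintiff offers 696 and keeps 800 − 696 = 104.
Round 3 (the defendant proposes): the plaintiff can get 104 next round, worth 0.56 × 104 = 58.24 now, so the defendant offers 58.24, keeping 741.76.
Round 2 (the plaintiff proposes): the defendant can get 741.76 next round, worth 0.87 × 741.76 = 645.3312 now; the plaintiff offers that and keeps 154.6688.
Round 1 (the defendant proposes): the plaintiff can get 154.6688 next round, worth 0.56 × 154.6688 = 86.614528 now. The defendant offers 86.614528 and keeps 800 − 86.614528 = 713.385472.

713.39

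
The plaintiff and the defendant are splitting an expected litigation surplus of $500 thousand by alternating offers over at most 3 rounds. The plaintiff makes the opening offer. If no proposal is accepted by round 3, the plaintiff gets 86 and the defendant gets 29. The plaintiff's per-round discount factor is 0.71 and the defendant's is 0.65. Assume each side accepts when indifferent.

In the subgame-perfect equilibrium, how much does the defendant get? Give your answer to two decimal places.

107.63

By backward induction:
Round 3 (the plaintiff proposes): the defendant gets 29 if talks fail, so the plaintiff offers 29 and keeps 471.
Round 2 (the defendant proposes): the plaintiff can get 471 next round, worth 0.71 × 471 = 334.41 now; the defendant offers that and keeps 165.59.
Round 1 (the plaintiff proposes): the defendant can get 165.59 next round, worth 0.65 × 165.59 = 107.6335 now. The plaintiff offers 107.6335 and keeps 500 − 107.6335 = 392.3665.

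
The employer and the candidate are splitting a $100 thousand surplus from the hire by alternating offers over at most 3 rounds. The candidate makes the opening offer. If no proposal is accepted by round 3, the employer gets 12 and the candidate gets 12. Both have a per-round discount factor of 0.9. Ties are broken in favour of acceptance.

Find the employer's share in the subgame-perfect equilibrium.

18.72

By backward induction:
Round 3 (the candidate proposes): the employer gets 12 if talks fail, so the candidate offers 12 and keeps 88.
Round 2 (the employer proposes): the candidate can get 88 next round, worth 0.9 × 88 = 79.2 now, so the employer offers 79.2, keeping 20.8.
Round 1 (the candidate proposes): the employer can get 20.8 next round, worth 0.9 × 20.8 = 18.72 now. The candidate offers 18.72 and keeps 100 − 18.72 = 81.28.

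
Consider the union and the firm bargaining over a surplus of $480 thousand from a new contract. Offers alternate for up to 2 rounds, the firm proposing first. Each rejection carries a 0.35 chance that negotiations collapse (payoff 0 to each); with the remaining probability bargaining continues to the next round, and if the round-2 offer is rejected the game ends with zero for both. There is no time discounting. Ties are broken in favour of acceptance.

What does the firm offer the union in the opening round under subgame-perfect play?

Round 2 (the union proposes): rejection yields 0 for the firm; the union offers 0 and keeps 480.
Round 1 (the firm proposes): rejecting gives the union an expected 0.65 × 480 = 312. The firm offers 312 and keeps 480 − 312 = 168.

312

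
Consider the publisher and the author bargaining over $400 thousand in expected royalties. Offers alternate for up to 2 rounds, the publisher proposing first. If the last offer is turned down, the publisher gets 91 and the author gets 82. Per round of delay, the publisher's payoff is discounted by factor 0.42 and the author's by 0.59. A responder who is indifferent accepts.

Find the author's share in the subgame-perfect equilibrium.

182.31

Round 2 (the author proposes): the publisher gets 91 if talks fail, so the author offers 91 and keeps 309.
Round 1 (the publisher proposes): the author can get 309 next round, worth 0.59 × 309 = 182.31 now; the publisher offers that and keeps 217.69.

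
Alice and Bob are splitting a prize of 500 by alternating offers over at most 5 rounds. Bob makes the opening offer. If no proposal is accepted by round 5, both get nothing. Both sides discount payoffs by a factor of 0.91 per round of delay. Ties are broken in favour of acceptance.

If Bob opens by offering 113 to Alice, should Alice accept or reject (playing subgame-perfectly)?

Work out Alice's continuation value if the offer is rejected.
Round 5 (Bob proposes): rejection yields 0 for Alice; Bob offers 0 and keeps 500.
Round 4 (Alice proposes): Bob can get 500 next round, worth 0.91 × 500 = 455 now; Alice offers that and keeps 45.
Round 3 (Bob proposes): Alice can get 45 next round, worth 0.91 × 45 = 40.95 now, so Bob offers 40.95, keeping 459.05.
Round 2 (Alice proposes): Bob can get 459.05 next round, worth 0.91 × 459.05 = 417.7355 now. Alice offers 417.7355 and keeps 500 − 417.7355 = 82.2645.
So by rejecting in round 1, Alice gets 82.2645 next round, worth 0.91 × 82.2645 = 74.860695 now.
Offer 113 ≥ 74.860695, so Alice accepts.

Accept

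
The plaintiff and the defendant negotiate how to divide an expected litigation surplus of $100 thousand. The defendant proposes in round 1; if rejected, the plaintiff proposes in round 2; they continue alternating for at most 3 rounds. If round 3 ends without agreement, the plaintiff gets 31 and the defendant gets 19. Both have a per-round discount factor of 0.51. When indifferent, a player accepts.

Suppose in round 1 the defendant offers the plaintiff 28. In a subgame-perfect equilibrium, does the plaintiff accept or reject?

Round 3 (the defendant proposes): the plaintiff gets 31 if talks fail, so the defendant offers 31 and keeps 69.
Round 2 (the plaintiff proposes): the defendant can get 69 next round, worth 0.51 × 69 = 35.19 now; the plaintiff offers that and keeps 64.81.
So by rejecting in round 1, the plaintiff gets 64.81 next round, worth 0.51 × 64.81 = 33.0531 now.
Offer 28 < 33.0531, so the plaintiff rejects.

Reject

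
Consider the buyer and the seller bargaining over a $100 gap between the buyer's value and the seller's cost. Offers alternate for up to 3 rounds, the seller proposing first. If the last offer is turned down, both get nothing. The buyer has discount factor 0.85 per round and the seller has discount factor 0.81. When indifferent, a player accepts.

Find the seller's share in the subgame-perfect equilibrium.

83.85

Work backward from the last round.
Round 3 (the seller proposes): rejection yields 0 for the buyer; the seller offers 0 and keeps 100.
Round 2 (the buyer proposes): the seller can get 100 next round, worth 0.81 × 100 = 81 now, so the buyer offers 81, keeping 19.
Round 1 (the seller proposes): the buyer can get 19 next round, worth 0.85 × 19 = 16.15 now. The seller offers 16.15 and keeps 100 − 16.15 = 83.85.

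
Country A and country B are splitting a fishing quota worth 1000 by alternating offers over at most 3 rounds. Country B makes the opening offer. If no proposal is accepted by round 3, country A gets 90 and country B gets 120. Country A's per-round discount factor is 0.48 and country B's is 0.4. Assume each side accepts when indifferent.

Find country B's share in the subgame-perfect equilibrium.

By backward induction:
Round 3 (country B proposes): country A gets 90 if talks fail, so country B offers 90 and keeps 910.
Round 2 (country A proposes): country B can get 910 next round, worth 0.4 × 910 = 364 now; country A offers that and keeps 636.
Round 1 (country B proposes): country A can get 636 next round, worth 0.48 × 636 = 305.28 now, so country B offers 305.28, keeping 694.72.

694.72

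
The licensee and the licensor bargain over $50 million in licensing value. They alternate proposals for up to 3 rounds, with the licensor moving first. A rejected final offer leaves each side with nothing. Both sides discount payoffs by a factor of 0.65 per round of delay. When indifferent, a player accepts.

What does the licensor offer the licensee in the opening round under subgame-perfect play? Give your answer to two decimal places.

11.38

Round 3 (the licensor proposes): rejection yields 0 for the licensee; the licensor offers 0 and keeps 50.
Round 2 (the licensee proposes): the licensor can get 50 next round, worth 0.65 × 50 = 32.5 now, so the licensee offers 32.5, keeping 17.5.
Round 1 (the licensor proposes): the licensee can get 17.5 next round, worth 0.65 × 17.5 = 11.375 now; the licensor offers that and keeps 38.625.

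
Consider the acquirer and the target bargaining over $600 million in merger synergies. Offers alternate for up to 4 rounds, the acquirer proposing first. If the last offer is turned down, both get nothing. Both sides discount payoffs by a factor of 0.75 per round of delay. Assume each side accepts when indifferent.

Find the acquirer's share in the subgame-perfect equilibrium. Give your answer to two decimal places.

Solve by backward induction from round 4.
Round 4 (the target proposes): rejection yields 0 for the acquirer; the target offers 0 and keeps 600.
Round 3 (the acquirer proposes): the target can get 600 next round, worth 0.75 × 600 = 450 now, so the acquirer offers 450, keeping 150.
Round 2 (the target proposes): the acquirer can get 150 next round, worth 0.75 × 150 = 112.5 now, so the target offers 112.5, keeping 487.5.
Round 1 (the acquirer proposes): the target can get 487.5 next round, worth 0.75 × 487.5 = 365.625 now; the acquirer offers that and keeps 234.375.

234.38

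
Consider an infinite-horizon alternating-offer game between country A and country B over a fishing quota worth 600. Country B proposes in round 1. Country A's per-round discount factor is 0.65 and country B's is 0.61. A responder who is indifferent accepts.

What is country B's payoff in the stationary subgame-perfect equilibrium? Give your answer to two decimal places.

When country B proposes, country A accepts any offer worth at least 0.65 times what country A would get by proposing next round; and vice versa.
This gives x = 600 − 0.65y and y = 600 − 0.61x, where x and y are each side's share when it proposes.
Hence (1 − 0.65·0.61)x = 600(1 − 0.65), i.e. 0.6035·x = 210.
x ≈ 347.9702; country A's share is 600 − x ≈ 252.0298.

347.97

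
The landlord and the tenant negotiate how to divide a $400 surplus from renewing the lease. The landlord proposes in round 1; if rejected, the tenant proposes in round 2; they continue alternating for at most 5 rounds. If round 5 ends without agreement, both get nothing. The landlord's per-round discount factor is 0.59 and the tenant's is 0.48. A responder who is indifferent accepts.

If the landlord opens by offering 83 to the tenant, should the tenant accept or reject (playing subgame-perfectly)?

Round 5 (the landlord proposes): rejection yields 0 for the tenant; the landlord offers 0 and keeps 400.
Round 4 (the tenant proposes): the landlord can get 400 next round, worth 0.59 × 400 = 236 now, so the tenant offers 236, keeping 164.
Round 3 (the landlord proposes): the tenant can get 164 next round, worth 0.48 × 164 = 78.72 now, so the landlord offers 78.72, keeping 321.28.
Round 2 (the tenant proposes): the landlord can get 321.28 next round, worth 0.59 × 321.28 = 189.5552 now, so the tenant offers 189.5552, keeping 210.4448.
So by rejecting in round 1, the tenant gets 210.4448 next round, worth 0.48 × 210.4448 = 101.013504 now.
Offer 83 < 101.013504, so the tenant rejects.

Reject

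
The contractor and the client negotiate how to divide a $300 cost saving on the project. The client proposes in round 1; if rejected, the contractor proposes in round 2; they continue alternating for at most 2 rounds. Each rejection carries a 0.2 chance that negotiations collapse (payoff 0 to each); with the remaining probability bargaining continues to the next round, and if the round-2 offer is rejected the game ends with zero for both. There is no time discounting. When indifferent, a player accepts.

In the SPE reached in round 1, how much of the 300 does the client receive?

60

Round 2 (the contractor proposes): the client will accept anything ≥ 0, so the contractor offers 0 and keeps 300.
Round 1 (the client proposes): rejecting gives the contractor an expected 0.8 × 300 = 240; the client offers that and keeps 60.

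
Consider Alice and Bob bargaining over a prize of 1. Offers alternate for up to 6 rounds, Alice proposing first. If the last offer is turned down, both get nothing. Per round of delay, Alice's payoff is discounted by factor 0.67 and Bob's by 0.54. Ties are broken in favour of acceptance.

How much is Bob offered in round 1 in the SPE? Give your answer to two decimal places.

0.31

Round 6 (Bob proposes): Alice will accept anything ≥ 0, so Bob offers 0 and keeps 1.
Round 5 (Alice proposes): Bob can get 1 next round, worth 0.54 × 1 = 0.54 now, so Alice offers 0.54, keeping 0.46.
Round 4 (Bob proposes): Alice can get 0.46 next round, worth 0.67 × 0.46 = 0.3082 now; Bob offers that and keeps 0.6918.
Round 3 (Alice proposes): Bob can get 0.6918 next round, worth 0.54 × 0.6918 = 0.373572 now, so Alice offers 0.373572, keeping 0.626428.
Round 2 (Bob proposes): Alice can get 0.626428 next round, worth 0.67 × 0.626428 = 0.41970676 now; Bob offers that and keeps 0.58029324.
Round 1 (Alice proposes): Bob can get 0.58029324 next round, worth 0.54 × 0.58029324 = 0.3133583496 now; Alice offers that and keeps 0.6866416504.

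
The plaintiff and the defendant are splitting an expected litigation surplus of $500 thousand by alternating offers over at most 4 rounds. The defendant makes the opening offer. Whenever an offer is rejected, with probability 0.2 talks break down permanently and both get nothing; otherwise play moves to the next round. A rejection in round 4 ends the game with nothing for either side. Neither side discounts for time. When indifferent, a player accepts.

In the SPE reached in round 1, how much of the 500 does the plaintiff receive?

336

By backward induction:
Round 4 (the plaintiff proposes): rejection yields 0 for the defendant; the plaintiff offers 0 and keeps 500.
Round 3 (the defendant proposes): rejecting gives the plaintiff an expected 0.8 × 500 = 400; the defendant offers that and keeps 100.
Round 2 (the plaintiff proposes): rejecting gives the defendant an expected 0.8 × 100 = 80; the plaintiff offers that and keeps 420.
Round 1 (the defendant proposes): rejecting gives the plaintiff an expected 0.8 × 420 = 336, so the defendant offers 336, keeping 164.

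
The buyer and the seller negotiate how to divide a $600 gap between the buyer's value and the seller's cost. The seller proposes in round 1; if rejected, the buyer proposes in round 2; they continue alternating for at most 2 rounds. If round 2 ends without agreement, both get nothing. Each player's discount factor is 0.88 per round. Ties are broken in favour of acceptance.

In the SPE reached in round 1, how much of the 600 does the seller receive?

72

Solve by backward induction from round 2.
Round 2 (the buyer proposes): the seller will accept anything ≥ 0, so the buyer offers 0 and keeps 600.
Round 1 (the seller proposes): the buyer can get 600 next round, worth 0.88 × 600 = 528 now; the seller offers that and keeps 72.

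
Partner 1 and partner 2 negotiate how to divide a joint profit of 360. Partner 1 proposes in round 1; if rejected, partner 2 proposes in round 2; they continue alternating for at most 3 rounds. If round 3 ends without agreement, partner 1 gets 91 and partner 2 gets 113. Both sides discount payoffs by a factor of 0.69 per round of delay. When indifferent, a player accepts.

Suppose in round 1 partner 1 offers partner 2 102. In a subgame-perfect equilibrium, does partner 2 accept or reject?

Reject

Work out partner 2's continuation value if the offer is rejected.
Round 3 (partner 1 proposes): partner 2 gets 113 if talks fail, so partner 1 offers 113 and keeps 247.
Round 2 (partner 2 proposes): partner 1 can get 247 next round, worth 0.69 × 247 = 170.43 now; partner 2 offers that and keeps 189.57.
So by rejecting in round 1, partner 2 gets 189.57 next round, worth 0.69 × 189.57 = 130.8033 now.
Offer 102 < 130.8033, so partner 2 rejects.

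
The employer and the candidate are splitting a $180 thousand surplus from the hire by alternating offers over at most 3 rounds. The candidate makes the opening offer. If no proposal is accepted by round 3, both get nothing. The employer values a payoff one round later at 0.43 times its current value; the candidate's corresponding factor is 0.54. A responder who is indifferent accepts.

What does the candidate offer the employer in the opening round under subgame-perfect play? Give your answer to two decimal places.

35.60

Solve by backward induction from round 3.
Round 3 (the candidate proposes): the employer will accept anything ≥ 0, so the candidate offers 0 and keeps 180.
Round 2 (the employer proposes): the candidate can get 180 next round, worth 0.54 × 180 = 97.2 now, so the employer offers 97.2, keeping 82.8.
Round 1 (the candidate proposes): the employer can get 82.8 next round, worth 0.43 × 82.8 = 35.604 now; the candidate offers that and keeps 144.396.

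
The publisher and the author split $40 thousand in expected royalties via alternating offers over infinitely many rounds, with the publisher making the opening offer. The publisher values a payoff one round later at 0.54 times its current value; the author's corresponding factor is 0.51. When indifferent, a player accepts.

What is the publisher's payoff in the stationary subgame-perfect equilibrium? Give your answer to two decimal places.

27.05

When the publisher proposes, the author accepts any offer worth at least 0.51 times what the author would get by proposing next round; and vice versa.
This gives x = 40 − 0.51y and y = 40 − 0.54x, where x and y are each side's share when it proposes.
Hence (1 − 0.51·0.54)x = 40(1 − 0.51), i.e. 0.7246·x = 19.6.
x ≈ 27.0494; the author's share is 40 − x ≈ 12.9506.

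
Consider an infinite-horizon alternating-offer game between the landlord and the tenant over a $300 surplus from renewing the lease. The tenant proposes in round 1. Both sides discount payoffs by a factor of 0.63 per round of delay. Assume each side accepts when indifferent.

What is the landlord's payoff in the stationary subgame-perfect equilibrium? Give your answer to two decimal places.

115.95

When the tenant proposes, the landlord accepts any offer worth at least 0.63 times what the landlord would get by proposing next round; and vice versa.
This gives x = 300 − 0.63y and y = 300 − 0.63x, where x and y are each side's share when it proposes.
Hence (1 − 0.63·0.63)x = 300(1 − 0.63), i.e. 0.6031·x = 111.
x ≈ 184.0491; the landlord's share is 300 − x ≈ 115.9509.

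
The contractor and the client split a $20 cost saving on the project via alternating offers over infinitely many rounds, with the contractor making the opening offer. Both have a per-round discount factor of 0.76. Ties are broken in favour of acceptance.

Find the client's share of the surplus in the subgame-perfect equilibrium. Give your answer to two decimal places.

When the contractor proposes, the client accepts any offer worth at least 0.76 times what the client would get by proposing next round; and vice versa.
This gives x = 20 − 0.76y and y = 20 − 0.76x, where x and y are each side's share when it proposes.
Hence (1 − 0.76·0.76)x = 20(1 − 0.76), i.e. 0.4224·x = 4.8.
x ≈ 11.3636; the client's share is 20 − x ≈ 8.6364.

8.64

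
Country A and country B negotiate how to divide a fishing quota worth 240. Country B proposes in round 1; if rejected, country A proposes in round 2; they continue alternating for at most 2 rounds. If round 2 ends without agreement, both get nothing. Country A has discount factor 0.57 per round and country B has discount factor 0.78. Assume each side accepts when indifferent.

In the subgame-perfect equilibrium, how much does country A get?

136.8

Round 2 (country A proposes): country B will accept anything ≥ 0, so country A offers 0 and keeps 240.
Round 1 (country B proposes): country A can get 240 next round, worth 0.57 × 240 = 136.8 now, so country B offers 136.8, keeping 103.2.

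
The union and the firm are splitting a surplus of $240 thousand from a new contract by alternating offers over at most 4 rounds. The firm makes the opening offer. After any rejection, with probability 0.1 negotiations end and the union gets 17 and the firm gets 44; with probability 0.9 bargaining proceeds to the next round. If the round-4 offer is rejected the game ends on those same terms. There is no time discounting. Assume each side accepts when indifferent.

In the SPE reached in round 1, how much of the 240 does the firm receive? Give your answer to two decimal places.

Round 4 (the union proposes): the firm gets 44 if talks fail, so the union offers 44 and keeps 196.
Round 3 (the firm proposes): rejecting gives the union an expected 0.9 × 196 + 0.1 × 17 = 178.1; the firm offers that and keeps 61.9.
Round 2 (the union proposes): rejecting gives the firm an expected 0.9 × 61.9 + 0.1 × 44 = 60.11. The union offers 60.11 and keeps 240 − 60.11 = 179.89.
Round 1 (the firm proposes): rejecting gives the union an expected 0.9 × 179.89 + 0.1 × 17 = 163.601; the firm offers that and keeps 76.399.

76.40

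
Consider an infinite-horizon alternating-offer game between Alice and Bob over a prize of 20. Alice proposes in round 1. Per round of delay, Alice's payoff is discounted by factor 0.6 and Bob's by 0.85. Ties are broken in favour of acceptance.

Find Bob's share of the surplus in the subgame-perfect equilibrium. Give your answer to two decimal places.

13.88

Let x be Alice's share when Alice proposes and y be Bob's share when Bob proposes.
Bob accepts iff offered ≥ 0.85·y, so x = 20 − 0.85y. Symmetrically y = 20 − 0.6x.
Substituting: x = 20 − 0.85(20 − 0.6x), giving x(1 − 0.6·0.85) = 20(1 − 0.85).
So x = 20 × 0.15 / 0.49 ≈ 6.1224, and Bob receives 20 − x ≈ 13.8776.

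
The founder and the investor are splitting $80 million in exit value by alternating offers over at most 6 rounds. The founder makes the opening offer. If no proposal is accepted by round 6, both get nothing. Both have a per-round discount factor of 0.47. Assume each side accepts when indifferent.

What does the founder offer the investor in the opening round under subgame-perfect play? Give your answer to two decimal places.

26.16

By backward induction:
Round 6 (the investor proposes): the founder will accept anything ≥ 0, so the investor offers 0 and keeps 80.
Round 5 (the founder proposes): the investor can get 80 next round, worth 0.47 × 80 = 37.6 now, so the founder offers 37.6, keeping 42.4.
Round 4 (the investor proposes): the founder can get 42.4 next round, worth 0.47 × 42.4 = 19.928 now, so the investor offers 19.928, keeping 60.072.
Round 3 (the founder proposes): the investor can get 60.072 next round, worth 0.47 × 60.072 = 28.23384 now, so the founder offers 28.23384, keeping 51.76616.
Round 2 (the investor proposes): the founder can get 51.76616 next round, worth 0.47 × 51.76616 = 24.3300952 now. The investor offers 24.3300952 and keeps 80 − 24.3300952 = 55.6699048.
Round 1 (the founder proposes): the investor can get 55.6699048 next round, worth 0.47 × 55.6699048 = 26.164855256 now; the founder offers that and keeps 53.835144744.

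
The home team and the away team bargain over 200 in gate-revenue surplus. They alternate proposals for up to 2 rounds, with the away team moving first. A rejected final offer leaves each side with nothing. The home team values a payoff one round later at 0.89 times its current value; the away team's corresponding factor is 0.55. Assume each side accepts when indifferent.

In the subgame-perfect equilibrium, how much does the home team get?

178

By backward induction:
Round 2 (the home team proposes): rejection yields 0 for the away team; the home team offers 0 and keeps 200.
Round 1 (the away team proposes): the home team can get 200 next round, worth 0.89 × 200 = 178 now; the away team offers that and keeps 22.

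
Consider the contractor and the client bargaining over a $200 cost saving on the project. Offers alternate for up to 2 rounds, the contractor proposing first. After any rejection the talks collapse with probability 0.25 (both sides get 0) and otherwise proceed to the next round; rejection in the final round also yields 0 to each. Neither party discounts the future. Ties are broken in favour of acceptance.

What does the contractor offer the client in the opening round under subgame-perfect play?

Round 2 (the client proposes): the contractor will accept anything ≥ 0, so the client offers 0 and keeps 200.
Round 1 (the contractor proposes): rejecting gives the client an expected 0.75 × 200 = 150; the contractor offers that and keeps 50.

150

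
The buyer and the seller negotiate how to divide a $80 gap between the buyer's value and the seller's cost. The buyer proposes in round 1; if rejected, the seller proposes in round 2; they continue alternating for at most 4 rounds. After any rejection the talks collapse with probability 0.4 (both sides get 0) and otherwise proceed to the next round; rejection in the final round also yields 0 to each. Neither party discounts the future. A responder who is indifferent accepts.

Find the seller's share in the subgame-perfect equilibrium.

36.48

By backward induction:
Round 4 (the seller proposes): the buyer will accept anything ≥ 0, so the seller offers 0 and keeps 80.
Round 3 (the buyer proposes): rejecting gives the seller an expected 0.6 × 80 = 48; the buyer offers that and keeps 32.
Round 2 (the seller proposes): rejecting gives the buyer an expected 0.6 × 32 = 19.2, so the seller offers 19.2, keeping 60.8.
Round 1 (the buyer proposes): rejecting gives the seller an expected 0.6 × 60.8 = 36.48. The buyer offers 36.48 and keeps 80 − 36.48 = 43.52.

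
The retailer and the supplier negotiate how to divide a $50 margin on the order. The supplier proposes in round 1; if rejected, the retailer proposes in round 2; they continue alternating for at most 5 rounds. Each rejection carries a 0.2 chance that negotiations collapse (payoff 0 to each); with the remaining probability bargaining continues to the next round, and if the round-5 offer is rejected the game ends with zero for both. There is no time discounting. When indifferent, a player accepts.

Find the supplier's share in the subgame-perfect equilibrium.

36.88

Round 5 (the supplier proposes): rejection yields 0 for the retailer; the supplier offers 0 and keeps 50.
Round 4 (the retailer proposes): rejecting gives the supplier an expected 0.8 × 50 = 40, so the retailer offers 40, keeping 10.
Round 3 (the supplier proposes): rejecting gives the retailer an expected 0.8 × 10 = 8, so the supplier offers 8, keeping 42.
Round 2 (the retailer proposes): rejecting gives the supplier an expected 0.8 × 42 = 33.6. The retailer offers 33.6 and keeps 50 − 33.6 = 16.4.
Round 1 (the supplier proposes): rejecting gives the retailer an expected 0.8 × 16.4 = 13.12. The supplier offers 13.12 and keeps 50 − 13.12 = 36.88.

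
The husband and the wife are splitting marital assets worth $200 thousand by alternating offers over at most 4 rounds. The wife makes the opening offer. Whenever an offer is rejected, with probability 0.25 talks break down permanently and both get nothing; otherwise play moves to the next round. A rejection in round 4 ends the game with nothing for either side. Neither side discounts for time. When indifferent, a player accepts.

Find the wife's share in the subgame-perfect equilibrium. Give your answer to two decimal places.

By backward induction:
Round 4 (the husband proposes): the wife will accept anything ≥ 0, so the husband offers 0 and keeps 200.
Round 3 (the wife proposes): rejecting gives the husband an expected 0.75 × 200 = 150, so the wife offers 150, keeping 50.
Round 2 (the husband proposes): rejecting gives the wife an expected 0.75 × 50 = 37.5; the husband offers that and keeps 162.5.
Round 1 (the wife proposes): rejecting gives the husband an expected 0.75 × 162.5 = 121.875; the wife offers that and keeps 78.125.

78.13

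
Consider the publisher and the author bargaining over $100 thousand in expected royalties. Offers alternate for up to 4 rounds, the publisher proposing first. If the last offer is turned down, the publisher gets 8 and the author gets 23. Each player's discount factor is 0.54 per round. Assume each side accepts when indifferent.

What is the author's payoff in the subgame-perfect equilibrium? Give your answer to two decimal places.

39.33

Round 4 (the author proposes): the publisher gets 8 if talks fail, so the author offers 8 and keeps 92.
Round 3 (the publisher proposes): the author can get 92 next round, worth 0.54 × 92 = 49.68 now. The publisher offers 49.68 and keeps 100 − 49.68 = 50.32.
Round 2 (the author proposes): the publisher can get 50.32 next round, worth 0.54 × 50.32 = 27.1728 now. The author offers 27.1728 and keeps 100 − 27.1728 = 72.8272.
Round 1 (the publisher proposes): the author can get 72.8272 next round, worth 0.54 × 72.8272 = 39.326688 now. The publisher offers 39.326688 and keeps 100 − 39.326688 = 60.673312.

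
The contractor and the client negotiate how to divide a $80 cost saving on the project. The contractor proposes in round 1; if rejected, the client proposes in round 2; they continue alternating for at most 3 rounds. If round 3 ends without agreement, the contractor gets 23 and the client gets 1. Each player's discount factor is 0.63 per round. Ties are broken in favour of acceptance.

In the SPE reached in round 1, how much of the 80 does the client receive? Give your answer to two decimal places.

Round 3 (the contractor proposes): the client gets 1 if talks fail, so the contractor offers 1 and keeps 79.
Round 2 (the client proposes): the contractor can get 79 next round, worth 0.63 × 79 = 49.77 now; the client offers that and keeps 30.23.
Round 1 (the contractor proposes): the client can get 30.23 next round, worth 0.63 × 30.23 = 19.0449 now, so the contractor offers 19.0449, keeping 60.9551.

19.04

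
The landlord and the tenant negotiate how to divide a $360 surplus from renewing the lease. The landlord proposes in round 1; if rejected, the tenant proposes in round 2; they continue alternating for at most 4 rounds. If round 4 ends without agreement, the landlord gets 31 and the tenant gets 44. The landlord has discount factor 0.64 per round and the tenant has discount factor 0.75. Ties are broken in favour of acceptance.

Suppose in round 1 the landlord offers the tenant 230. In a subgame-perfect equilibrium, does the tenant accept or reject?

Accept

Round 4 (the tenant proposes): the landlord gets 31 if talks fail, so the tenant offers 31 and keeps 329.
Round 3 (the landlord proposes): the tenant can get 329 next round, worth 0.75 × 329 = 246.75 now; the landlord offers that and keeps 113.25.
Round 2 (the tenant proposes): the landlord can get 113.25 next round, worth 0.64 × 113.25 = 72.48 now. The tenant offers 72.48 and keeps 360 − 72.48 = 287.52.
So by rejecting in round 1, the tenant gets 287.52 next round, worth 0.75 × 287.52 = 215.64 now.
Offer 230 ≥ 215.64, so the tenant accepts.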